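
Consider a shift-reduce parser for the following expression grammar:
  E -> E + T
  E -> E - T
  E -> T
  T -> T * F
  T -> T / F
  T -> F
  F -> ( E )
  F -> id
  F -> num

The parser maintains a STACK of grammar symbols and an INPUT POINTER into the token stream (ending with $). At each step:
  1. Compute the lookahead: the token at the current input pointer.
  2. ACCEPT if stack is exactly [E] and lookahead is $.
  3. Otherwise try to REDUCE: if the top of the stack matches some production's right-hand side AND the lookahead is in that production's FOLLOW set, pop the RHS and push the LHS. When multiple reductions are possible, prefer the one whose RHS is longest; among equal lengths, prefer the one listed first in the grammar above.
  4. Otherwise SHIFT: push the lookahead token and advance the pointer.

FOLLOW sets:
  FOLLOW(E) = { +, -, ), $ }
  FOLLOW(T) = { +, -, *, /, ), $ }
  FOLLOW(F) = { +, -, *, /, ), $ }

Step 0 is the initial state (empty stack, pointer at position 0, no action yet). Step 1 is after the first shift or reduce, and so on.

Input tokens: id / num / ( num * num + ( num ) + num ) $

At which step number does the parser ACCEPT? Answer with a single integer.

Step 1: shift id. Stack=[id] ptr=1 lookahead=/ remaining=[/ num / ( num * num + ( num ) + num ) $]
Step 2: reduce F->id. Stack=[F] ptr=1 lookahead=/ remaining=[/ num / ( num * num + ( num ) + num ) $]
Step 3: reduce T->F. Stack=[T] ptr=1 lookahead=/ remaining=[/ num / ( num * num + ( num ) + num ) $]
Step 4: shift /. Stack=[T /] ptr=2 lookahead=num remaining=[num / ( num * num + ( num ) + num ) $]
Step 5: shift num. Stack=[T / num] ptr=3 lookahead=/ remaining=[/ ( num * num + ( num ) + num ) $]
Step 6: reduce F->num. Stack=[T / F] ptr=3 lookahead=/ remaining=[/ ( num * num + ( num ) + num ) $]
Step 7: reduce T->T / F. Stack=[T] ptr=3 lookahead=/ remaining=[/ ( num * num + ( num ) + num ) $]
Step 8: shift /. Stack=[T /] ptr=4 lookahead=( remaining=[( num * num + ( num ) + num ) $]
Step 9: shift (. Stack=[T / (] ptr=5 lookahead=num remaining=[num * num + ( num ) + num ) $]
Step 10: shift num. Stack=[T / ( num] ptr=6 lookahead=* remaining=[* num + ( num ) + num ) $]
Step 11: reduce F->num. Stack=[T / ( F] ptr=6 lookahead=* remaining=[* num + ( num ) + num ) $]
Step 12: reduce T->F. Stack=[T / ( T] ptr=6 lookahead=* remaining=[* num + ( num ) + num ) $]
Step 13: shift *. Stack=[T / ( T *] ptr=7 lookahead=num remaining=[num + ( num ) + num ) $]
Step 14: shift num. Stack=[T / ( T * num] ptr=8 lookahead=+ remaining=[+ ( num ) + num ) $]
Step 15: reduce F->num. Stack=[T / ( T * F] ptr=8 lookahead=+ remaining=[+ ( num ) + num ) $]
Step 16: reduce T->T * F. Stack=[T / ( T] ptr=8 lookahead=+ remaining=[+ ( num ) + num ) $]
Step 17: reduce E->T. Stack=[T / ( E] ptr=8 lookahead=+ remaining=[+ ( num ) + num ) $]
Step 18: shift +. Stack=[T / ( E +] ptr=9 lookahead=( remaining=[( num ) + num ) $]
Step 19: shift (. Stack=[T / ( E + (] ptr=10 lookahead=num remaining=[num ) + num ) $]
Step 20: shift num. Stack=[T / ( E + ( num] ptr=11 lookahead=) remaining=[) + num ) $]
Step 21: reduce F->num. Stack=[T / ( E + ( F] ptr=11 lookahead=) remaining=[) + num ) $]
Step 22: reduce T->F. Stack=[T / ( E + ( T] ptr=11 lookahead=) remaining=[) + num ) $]
Step 23: reduce E->T. Stack=[T / ( E + ( E] ptr=11 lookahead=) remaining=[) + num ) $]
Step 24: shift ). Stack=[T / ( E + ( E )] ptr=12 lookahead=+ remaining=[+ num ) $]
Step 25: reduce F->( E ). Stack=[T / ( E + F] ptr=12 lookahead=+ remaining=[+ num ) $]
Step 26: reduce T->F. Stack=[T / ( E + T] ptr=12 lookahead=+ remaining=[+ num ) $]
Step 27: reduce E->E + T. Stack=[T / ( E] ptr=12 lookahead=+ remaining=[+ num ) $]
Step 28: shift +. Stack=[T / ( E +] ptr=13 lookahead=num remaining=[num ) $]
Step 29: shift num. Stack=[T / ( E + num] ptr=14 lookahead=) remaining=[) $]
Step 30: reduce F->num. Stack=[T / ( E + F] ptr=14 lookahead=) remaining=[) $]
Step 31: reduce T->F. Stack=[T / ( E + T] ptr=14 lookahead=) remaining=[) $]
Step 32: reduce E->E + T. Stack=[T / ( E] ptr=14 lookahead=) remaining=[) $]
Step 33: shift ). Stack=[T / ( E )] ptr=15 lookahead=$ remaining=[$]
Step 34: reduce F->( E ). Stack=[T / F] ptr=15 lookahead=$ remaining=[$]
Step 35: reduce T->T / F. Stack=[T] ptr=15 lookahead=$ remaining=[$]
Step 36: reduce E->T. Stack=[E] ptr=15 lookahead=$ remaining=[$]
Step 37: accept. Stack=[E] ptr=15 lookahead=$ remaining=[$]

Answer: 37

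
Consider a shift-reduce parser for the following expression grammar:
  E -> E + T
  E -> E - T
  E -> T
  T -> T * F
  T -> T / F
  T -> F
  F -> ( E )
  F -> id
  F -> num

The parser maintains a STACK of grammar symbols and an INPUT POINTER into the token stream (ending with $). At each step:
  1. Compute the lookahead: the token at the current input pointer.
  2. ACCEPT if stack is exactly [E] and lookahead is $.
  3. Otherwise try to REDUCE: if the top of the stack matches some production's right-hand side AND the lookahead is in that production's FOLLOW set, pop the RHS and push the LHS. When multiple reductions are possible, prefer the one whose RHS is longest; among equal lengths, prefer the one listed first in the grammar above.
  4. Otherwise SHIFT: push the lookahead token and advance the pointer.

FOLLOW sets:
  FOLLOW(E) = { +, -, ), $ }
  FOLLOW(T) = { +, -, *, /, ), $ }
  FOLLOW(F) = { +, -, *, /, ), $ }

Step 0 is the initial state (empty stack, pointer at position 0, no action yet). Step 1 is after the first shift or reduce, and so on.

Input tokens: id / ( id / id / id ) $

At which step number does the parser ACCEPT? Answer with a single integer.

Answer: 22

Derivation:
Step 1: shift id. Stack=[id] ptr=1 lookahead=/ remaining=[/ ( id / id / id ) $]
Step 2: reduce F->id. Stack=[F] ptr=1 lookahead=/ remaining=[/ ( id / id / id ) $]
Step 3: reduce T->F. Stack=[T] ptr=1 lookahead=/ remaining=[/ ( id / id / id ) $]
Step 4: shift /. Stack=[T /] ptr=2 lookahead=( remaining=[( id / id / id ) $]
Step 5: shift (. Stack=[T / (] ptr=3 lookahead=id remaining=[id / id / id ) $]
Step 6: shift id. Stack=[T / ( id] ptr=4 lookahead=/ remaining=[/ id / id ) $]
Step 7: reduce F->id. Stack=[T / ( F] ptr=4 lookahead=/ remaining=[/ id / id ) $]
Step 8: reduce T->F. Stack=[T / ( T] ptr=4 lookahead=/ remaining=[/ id / id ) $]
Step 9: shift /. Stack=[T / ( T /] ptr=5 lookahead=id remaining=[id / id ) $]
Step 10: shift id. Stack=[T / ( T / id] ptr=6 lookahead=/ remaining=[/ id ) $]
Step 11: reduce F->id. Stack=[T / ( T / F] ptr=6 lookahead=/ remaining=[/ id ) $]
Step 12: reduce T->T / F. Stack=[T / ( T] ptr=6 lookahead=/ remaining=[/ id ) $]
Step 13: shift /. Stack=[T / ( T /] ptr=7 lookahead=id remaining=[id ) $]
Step 14: shift id. Stack=[T / ( T / id] ptr=8 lookahead=) remaining=[) $]
Step 15: reduce F->id. Stack=[T / ( T / F] ptr=8 lookahead=) remaining=[) $]
Step 16: reduce T->T / F. Stack=[T / ( T] ptr=8 lookahead=) remaining=[) $]
Step 17: reduce E->T. Stack=[T / ( E] ptr=8 lookahead=) remaining=[) $]
Step 18: shift ). Stack=[T / ( E )] ptr=9 lookahead=$ remaining=[$]
Step 19: reduce F->( E ). Stack=[T / F] ptr=9 lookahead=$ remaining=[$]
Step 20: reduce T->T / F. Stack=[T] ptr=9 lookahead=$ remaining=[$]
Step 21: reduce E->T. Stack=[E] ptr=9 lookahead=$ remaining=[$]
Step 22: accept. Stack=[E] ptr=9 lookahead=$ remaining=[$]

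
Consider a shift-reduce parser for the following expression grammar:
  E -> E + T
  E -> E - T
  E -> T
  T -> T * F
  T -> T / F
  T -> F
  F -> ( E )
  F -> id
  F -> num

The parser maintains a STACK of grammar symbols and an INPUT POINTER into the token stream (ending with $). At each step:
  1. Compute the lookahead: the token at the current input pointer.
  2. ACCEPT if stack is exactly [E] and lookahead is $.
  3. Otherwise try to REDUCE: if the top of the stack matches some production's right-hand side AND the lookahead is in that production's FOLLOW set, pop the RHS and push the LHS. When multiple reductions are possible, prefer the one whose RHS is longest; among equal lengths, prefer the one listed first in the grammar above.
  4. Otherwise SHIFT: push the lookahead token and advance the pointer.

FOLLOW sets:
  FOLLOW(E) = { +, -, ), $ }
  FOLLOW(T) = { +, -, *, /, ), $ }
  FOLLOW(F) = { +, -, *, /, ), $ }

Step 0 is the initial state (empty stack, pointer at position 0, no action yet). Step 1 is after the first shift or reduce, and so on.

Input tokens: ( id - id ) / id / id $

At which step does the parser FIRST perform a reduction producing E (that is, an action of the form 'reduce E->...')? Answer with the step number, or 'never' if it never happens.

Answer: 5

Derivation:
Step 1: shift (. Stack=[(] ptr=1 lookahead=id remaining=[id - id ) / id / id $]
Step 2: shift id. Stack=[( id] ptr=2 lookahead=- remaining=[- id ) / id / id $]
Step 3: reduce F->id. Stack=[( F] ptr=2 lookahead=- remaining=[- id ) / id / id $]
Step 4: reduce T->F. Stack=[( T] ptr=2 lookahead=- remaining=[- id ) / id / id $]
Step 5: reduce E->T. Stack=[( E] ptr=2 lookahead=- remaining=[- id ) / id / id $]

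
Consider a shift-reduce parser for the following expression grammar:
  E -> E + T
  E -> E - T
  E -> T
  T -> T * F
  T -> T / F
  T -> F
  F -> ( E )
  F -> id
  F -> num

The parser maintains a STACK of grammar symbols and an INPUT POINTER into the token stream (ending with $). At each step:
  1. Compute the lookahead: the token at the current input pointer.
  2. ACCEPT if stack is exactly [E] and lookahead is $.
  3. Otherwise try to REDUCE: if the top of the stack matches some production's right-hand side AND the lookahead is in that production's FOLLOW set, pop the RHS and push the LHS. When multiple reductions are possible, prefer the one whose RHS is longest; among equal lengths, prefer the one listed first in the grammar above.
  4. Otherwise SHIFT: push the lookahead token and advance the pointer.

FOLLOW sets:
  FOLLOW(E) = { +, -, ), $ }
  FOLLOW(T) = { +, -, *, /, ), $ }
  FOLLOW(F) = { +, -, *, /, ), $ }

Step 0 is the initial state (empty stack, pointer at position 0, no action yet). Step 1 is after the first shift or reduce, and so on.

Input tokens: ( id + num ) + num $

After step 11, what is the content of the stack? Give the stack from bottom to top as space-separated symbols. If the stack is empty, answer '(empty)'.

Step 1: shift (. Stack=[(] ptr=1 lookahead=id remaining=[id + num ) + num $]
Step 2: shift id. Stack=[( id] ptr=2 lookahead=+ remaining=[+ num ) + num $]
Step 3: reduce F->id. Stack=[( F] ptr=2 lookahead=+ remaining=[+ num ) + num $]
Step 4: reduce T->F. Stack=[( T] ptr=2 lookahead=+ remaining=[+ num ) + num $]
Step 5: reduce E->T. Stack=[( E] ptr=2 lookahead=+ remaining=[+ num ) + num $]
Step 6: shift +. Stack=[( E +] ptr=3 lookahead=num remaining=[num ) + num $]
Step 7: shift num. Stack=[( E + num] ptr=4 lookahead=) remaining=[) + num $]
Step 8: reduce F->num. Stack=[( E + F] ptr=4 lookahead=) remaining=[) + num $]
Step 9: reduce T->F. Stack=[( E + T] ptr=4 lookahead=) remaining=[) + num $]
Step 10: reduce E->E + T. Stack=[( E] ptr=4 lookahead=) remaining=[) + num $]
Step 11: shift ). Stack=[( E )] ptr=5 lookahead=+ remaining=[+ num $]

Answer: ( E )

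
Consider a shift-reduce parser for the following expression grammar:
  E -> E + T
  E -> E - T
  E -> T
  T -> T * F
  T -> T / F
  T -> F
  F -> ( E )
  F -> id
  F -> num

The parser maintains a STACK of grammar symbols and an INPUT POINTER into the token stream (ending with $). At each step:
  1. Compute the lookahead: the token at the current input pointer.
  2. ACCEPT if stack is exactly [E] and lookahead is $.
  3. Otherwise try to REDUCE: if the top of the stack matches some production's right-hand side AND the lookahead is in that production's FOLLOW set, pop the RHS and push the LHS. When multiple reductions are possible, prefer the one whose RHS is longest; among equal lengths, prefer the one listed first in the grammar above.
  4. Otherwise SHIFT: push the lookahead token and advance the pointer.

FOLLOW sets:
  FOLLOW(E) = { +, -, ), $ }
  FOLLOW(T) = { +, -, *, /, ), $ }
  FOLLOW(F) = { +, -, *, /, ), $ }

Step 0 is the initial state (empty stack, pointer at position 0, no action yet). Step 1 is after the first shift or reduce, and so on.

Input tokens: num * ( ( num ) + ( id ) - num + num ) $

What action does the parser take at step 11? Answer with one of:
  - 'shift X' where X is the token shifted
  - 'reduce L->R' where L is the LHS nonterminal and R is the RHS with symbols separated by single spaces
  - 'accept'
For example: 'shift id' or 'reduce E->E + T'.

Step 1: shift num. Stack=[num] ptr=1 lookahead=* remaining=[* ( ( num ) + ( id ) - num + num ) $]
Step 2: reduce F->num. Stack=[F] ptr=1 lookahead=* remaining=[* ( ( num ) + ( id ) - num + num ) $]
Step 3: reduce T->F. Stack=[T] ptr=1 lookahead=* remaining=[* ( ( num ) + ( id ) - num + num ) $]
Step 4: shift *. Stack=[T *] ptr=2 lookahead=( remaining=[( ( num ) + ( id ) - num + num ) $]
Step 5: shift (. Stack=[T * (] ptr=3 lookahead=( remaining=[( num ) + ( id ) - num + num ) $]
Step 6: shift (. Stack=[T * ( (] ptr=4 lookahead=num remaining=[num ) + ( id ) - num + num ) $]
Step 7: shift num. Stack=[T * ( ( num] ptr=5 lookahead=) remaining=[) + ( id ) - num + num ) $]
Step 8: reduce F->num. Stack=[T * ( ( F] ptr=5 lookahead=) remaining=[) + ( id ) - num + num ) $]
Step 9: reduce T->F. Stack=[T * ( ( T] ptr=5 lookahead=) remaining=[) + ( id ) - num + num ) $]
Step 10: reduce E->T. Stack=[T * ( ( E] ptr=5 lookahead=) remaining=[) + ( id ) - num + num ) $]
Step 11: shift ). Stack=[T * ( ( E )] ptr=6 lookahead=+ remaining=[+ ( id ) - num + num ) $]

Answer: shift )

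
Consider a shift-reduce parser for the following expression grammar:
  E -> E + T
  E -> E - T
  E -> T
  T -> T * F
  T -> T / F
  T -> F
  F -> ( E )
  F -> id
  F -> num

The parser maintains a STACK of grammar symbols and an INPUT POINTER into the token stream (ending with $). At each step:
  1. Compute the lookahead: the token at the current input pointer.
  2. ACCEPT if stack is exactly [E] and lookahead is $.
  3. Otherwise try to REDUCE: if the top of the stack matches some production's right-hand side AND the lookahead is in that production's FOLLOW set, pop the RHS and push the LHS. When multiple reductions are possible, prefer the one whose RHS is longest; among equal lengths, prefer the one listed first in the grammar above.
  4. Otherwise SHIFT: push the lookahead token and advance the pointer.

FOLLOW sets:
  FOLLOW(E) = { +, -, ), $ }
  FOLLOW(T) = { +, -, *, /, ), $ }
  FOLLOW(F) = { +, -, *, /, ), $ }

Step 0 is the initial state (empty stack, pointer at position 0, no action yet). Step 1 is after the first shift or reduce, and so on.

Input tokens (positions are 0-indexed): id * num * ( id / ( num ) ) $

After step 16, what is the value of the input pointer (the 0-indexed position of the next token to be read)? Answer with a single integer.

Answer: 9

Derivation:
Step 1: shift id. Stack=[id] ptr=1 lookahead=* remaining=[* num * ( id / ( num ) ) $]
Step 2: reduce F->id. Stack=[F] ptr=1 lookahead=* remaining=[* num * ( id / ( num ) ) $]
Step 3: reduce T->F. Stack=[T] ptr=1 lookahead=* remaining=[* num * ( id / ( num ) ) $]
Step 4: shift *. Stack=[T *] ptr=2 lookahead=num remaining=[num * ( id / ( num ) ) $]
Step 5: shift num. Stack=[T * num] ptr=3 lookahead=* remaining=[* ( id / ( num ) ) $]
Step 6: reduce F->num. Stack=[T * F] ptr=3 lookahead=* remaining=[* ( id / ( num ) ) $]
Step 7: reduce T->T * F. Stack=[T] ptr=3 lookahead=* remaining=[* ( id / ( num ) ) $]
Step 8: shift *. Stack=[T *] ptr=4 lookahead=( remaining=[( id / ( num ) ) $]
Step 9: shift (. Stack=[T * (] ptr=5 lookahead=id remaining=[id / ( num ) ) $]
Step 10: shift id. Stack=[T * ( id] ptr=6 lookahead=/ remaining=[/ ( num ) ) $]
Step 11: reduce F->id. Stack=[T * ( F] ptr=6 lookahead=/ remaining=[/ ( num ) ) $]
Step 12: reduce T->F. Stack=[T * ( T] ptr=6 lookahead=/ remaining=[/ ( num ) ) $]
Step 13: shift /. Stack=[T * ( T /] ptr=7 lookahead=( remaining=[( num ) ) $]
Step 14: shift (. Stack=[T * ( T / (] ptr=8 lookahead=num remaining=[num ) ) $]
Step 15: shift num. Stack=[T * ( T / ( num] ptr=9 lookahead=) remaining=[) ) $]
Step 16: reduce F->num. Stack=[T * ( T / ( F] ptr=9 lookahead=) remaining=[) ) $]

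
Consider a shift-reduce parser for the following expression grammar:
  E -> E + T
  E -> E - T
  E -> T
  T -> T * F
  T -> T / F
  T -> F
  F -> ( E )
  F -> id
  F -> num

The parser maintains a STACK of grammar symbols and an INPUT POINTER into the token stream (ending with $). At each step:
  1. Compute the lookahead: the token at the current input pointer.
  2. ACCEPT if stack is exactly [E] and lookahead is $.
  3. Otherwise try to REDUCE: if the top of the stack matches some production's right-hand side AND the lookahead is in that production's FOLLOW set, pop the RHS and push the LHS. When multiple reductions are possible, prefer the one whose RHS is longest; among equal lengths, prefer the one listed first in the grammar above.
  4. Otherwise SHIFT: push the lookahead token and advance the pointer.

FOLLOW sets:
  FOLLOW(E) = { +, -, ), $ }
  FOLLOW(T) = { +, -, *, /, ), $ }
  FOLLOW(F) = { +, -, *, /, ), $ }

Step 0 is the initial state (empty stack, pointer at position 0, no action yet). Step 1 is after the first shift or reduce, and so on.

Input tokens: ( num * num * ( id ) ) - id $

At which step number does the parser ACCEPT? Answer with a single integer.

Answer: 28

Derivation:
Step 1: shift (. Stack=[(] ptr=1 lookahead=num remaining=[num * num * ( id ) ) - id $]
Step 2: shift num. Stack=[( num] ptr=2 lookahead=* remaining=[* num * ( id ) ) - id $]
Step 3: reduce F->num. Stack=[( F] ptr=2 lookahead=* remaining=[* num * ( id ) ) - id $]
Step 4: reduce T->F. Stack=[( T] ptr=2 lookahead=* remaining=[* num * ( id ) ) - id $]
Step 5: shift *. Stack=[( T *] ptr=3 lookahead=num remaining=[num * ( id ) ) - id $]
Step 6: shift num. Stack=[( T * num] ptr=4 lookahead=* remaining=[* ( id ) ) - id $]
Step 7: reduce F->num. Stack=[( T * F] ptr=4 lookahead=* remaining=[* ( id ) ) - id $]
Step 8: reduce T->T * F. Stack=[( T] ptr=4 lookahead=* remaining=[* ( id ) ) - id $]
Step 9: shift *. Stack=[( T *] ptr=5 lookahead=( remaining=[( id ) ) - id $]
Step 10: shift (. Stack=[( T * (] ptr=6 lookahead=id remaining=[id ) ) - id $]
Step 11: shift id. Stack=[( T * ( id] ptr=7 lookahead=) remaining=[) ) - id $]
Step 12: reduce F->id. Stack=[( T * ( F] ptr=7 lookahead=) remaining=[) ) - id $]
Step 13: reduce T->F. Stack=[( T * ( T] ptr=7 lookahead=) remaining=[) ) - id $]
Step 14: reduce E->T. Stack=[( T * ( E] ptr=7 lookahead=) remaining=[) ) - id $]
Step 15: shift ). Stack=[( T * ( E )] ptr=8 lookahead=) remaining=[) - id $]
Step 16: reduce F->( E ). Stack=[( T * F] ptr=8 lookahead=) remaining=[) - id $]
Step 17: reduce T->T * F. Stack=[( T] ptr=8 lookahead=) remaining=[) - id $]
Step 18: reduce E->T. Stack=[( E] ptr=8 lookahead=) remaining=[) - id $]
Step 19: shift ). Stack=[( E )] ptr=9 lookahead=- remaining=[- id $]
Step 20: reduce F->( E ). Stack=[F] ptr=9 lookahead=- remaining=[- id $]
Step 21: reduce T->F. Stack=[T] ptr=9 lookahead=- remaining=[- id $]
Step 22: reduce E->T. Stack=[E] ptr=9 lookahead=- remaining=[- id $]
Step 23: shift -. Stack=[E -] ptr=10 lookahead=id remaining=[id $]
Step 24: shift id. Stack=[E - id] ptr=11 lookahead=$ remaining=[$]
Step 25: reduce F->id. Stack=[E - F] ptr=11 lookahead=$ remaining=[$]
Step 26: reduce T->F. Stack=[E - T] ptr=11 lookahead=$ remaining=[$]
Step 27: reduce E->E - T. Stack=[E] ptr=11 lookahead=$ remaining=[$]
Step 28: accept. Stack=[E] ptr=11 lookahead=$ remaining=[$]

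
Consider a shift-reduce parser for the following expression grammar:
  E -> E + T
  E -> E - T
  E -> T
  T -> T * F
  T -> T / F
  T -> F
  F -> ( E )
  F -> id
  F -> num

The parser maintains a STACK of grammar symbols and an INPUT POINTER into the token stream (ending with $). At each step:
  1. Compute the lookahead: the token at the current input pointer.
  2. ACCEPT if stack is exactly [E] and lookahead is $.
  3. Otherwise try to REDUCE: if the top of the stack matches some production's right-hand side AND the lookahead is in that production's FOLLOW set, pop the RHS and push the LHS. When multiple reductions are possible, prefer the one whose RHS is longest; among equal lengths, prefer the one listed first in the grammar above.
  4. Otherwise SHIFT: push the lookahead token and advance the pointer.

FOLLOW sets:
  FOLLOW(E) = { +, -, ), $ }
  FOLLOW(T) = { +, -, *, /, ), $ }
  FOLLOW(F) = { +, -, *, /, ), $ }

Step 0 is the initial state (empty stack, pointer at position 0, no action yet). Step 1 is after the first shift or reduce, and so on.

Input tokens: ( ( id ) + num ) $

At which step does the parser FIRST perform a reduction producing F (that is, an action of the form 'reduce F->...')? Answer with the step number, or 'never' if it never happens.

Step 1: shift (. Stack=[(] ptr=1 lookahead=( remaining=[( id ) + num ) $]
Step 2: shift (. Stack=[( (] ptr=2 lookahead=id remaining=[id ) + num ) $]
Step 3: shift id. Stack=[( ( id] ptr=3 lookahead=) remaining=[) + num ) $]
Step 4: reduce F->id. Stack=[( ( F] ptr=3 lookahead=) remaining=[) + num ) $]

Answer: 4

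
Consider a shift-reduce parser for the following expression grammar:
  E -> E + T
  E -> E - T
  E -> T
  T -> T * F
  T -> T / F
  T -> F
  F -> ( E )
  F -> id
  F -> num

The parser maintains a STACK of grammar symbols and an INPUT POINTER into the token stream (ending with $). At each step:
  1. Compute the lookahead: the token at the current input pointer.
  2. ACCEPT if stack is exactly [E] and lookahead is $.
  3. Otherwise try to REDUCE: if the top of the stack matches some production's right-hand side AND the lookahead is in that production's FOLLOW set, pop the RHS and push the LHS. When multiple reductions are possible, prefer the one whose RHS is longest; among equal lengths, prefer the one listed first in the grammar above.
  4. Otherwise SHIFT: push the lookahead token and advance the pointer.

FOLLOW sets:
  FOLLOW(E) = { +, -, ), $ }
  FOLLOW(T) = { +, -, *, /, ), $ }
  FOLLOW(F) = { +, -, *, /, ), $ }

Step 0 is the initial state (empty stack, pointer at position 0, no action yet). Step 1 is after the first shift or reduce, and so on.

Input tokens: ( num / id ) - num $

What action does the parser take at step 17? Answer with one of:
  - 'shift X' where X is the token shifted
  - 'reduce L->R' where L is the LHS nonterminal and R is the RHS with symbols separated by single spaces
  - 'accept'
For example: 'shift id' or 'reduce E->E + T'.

Answer: reduce T->F

Derivation:
Step 1: shift (. Stack=[(] ptr=1 lookahead=num remaining=[num / id ) - num $]
Step 2: shift num. Stack=[( num] ptr=2 lookahead=/ remaining=[/ id ) - num $]
Step 3: reduce F->num. Stack=[( F] ptr=2 lookahead=/ remaining=[/ id ) - num $]
Step 4: reduce T->F. Stack=[( T] ptr=2 lookahead=/ remaining=[/ id ) - num $]
Step 5: shift /. Stack=[( T /] ptr=3 lookahead=id remaining=[id ) - num $]
Step 6: shift id. Stack=[( T / id] ptr=4 lookahead=) remaining=[) - num $]
Step 7: reduce F->id. Stack=[( T / F] ptr=4 lookahead=) remaining=[) - num $]
Step 8: reduce T->T / F. Stack=[( T] ptr=4 lookahead=) remaining=[) - num $]
Step 9: reduce E->T. Stack=[( E] ptr=4 lookahead=) remaining=[) - num $]
Step 10: shift ). Stack=[( E )] ptr=5 lookahead=- remaining=[- num $]
Step 11: reduce F->( E ). Stack=[F] ptr=5 lookahead=- remaining=[- num $]
Step 12: reduce T->F. Stack=[T] ptr=5 lookahead=- remaining=[- num $]
Step 13: reduce E->T. Stack=[E] ptr=5 lookahead=- remaining=[- num $]
Step 14: shift -. Stack=[E -] ptr=6 lookahead=num remaining=[num $]
Step 15: shift num. Stack=[E - num] ptr=7 lookahead=$ remaining=[$]
Step 16: reduce F->num. Stack=[E - F] ptr=7 lookahead=$ remaining=[$]
Step 17: reduce T->F. Stack=[E - T] ptr=7 lookahead=$ remaining=[$]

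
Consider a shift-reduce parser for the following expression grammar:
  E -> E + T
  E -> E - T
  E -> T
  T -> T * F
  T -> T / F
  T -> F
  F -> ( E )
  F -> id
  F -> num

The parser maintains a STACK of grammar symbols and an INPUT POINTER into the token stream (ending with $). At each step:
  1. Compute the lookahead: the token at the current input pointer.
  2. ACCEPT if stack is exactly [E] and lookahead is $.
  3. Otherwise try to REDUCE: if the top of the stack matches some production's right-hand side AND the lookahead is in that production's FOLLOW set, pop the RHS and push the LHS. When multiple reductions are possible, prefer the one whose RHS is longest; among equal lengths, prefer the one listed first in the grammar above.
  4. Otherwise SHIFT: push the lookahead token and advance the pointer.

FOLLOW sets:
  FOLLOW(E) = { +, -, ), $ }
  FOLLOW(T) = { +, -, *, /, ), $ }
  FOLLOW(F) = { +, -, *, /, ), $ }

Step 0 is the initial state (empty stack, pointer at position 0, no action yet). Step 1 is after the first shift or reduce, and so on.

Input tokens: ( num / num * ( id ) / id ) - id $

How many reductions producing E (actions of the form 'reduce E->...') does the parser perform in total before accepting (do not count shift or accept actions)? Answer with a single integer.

Answer: 4

Derivation:
Step 1: shift (. Stack=[(] ptr=1 lookahead=num remaining=[num / num * ( id ) / id ) - id $]
Step 2: shift num. Stack=[( num] ptr=2 lookahead=/ remaining=[/ num * ( id ) / id ) - id $]
Step 3: reduce F->num. Stack=[( F] ptr=2 lookahead=/ remaining=[/ num * ( id ) / id ) - id $]
Step 4: reduce T->F. Stack=[( T] ptr=2 lookahead=/ remaining=[/ num * ( id ) / id ) - id $]
Step 5: shift /. Stack=[( T /] ptr=3 lookahead=num remaining=[num * ( id ) / id ) - id $]
Step 6: shift num. Stack=[( T / num] ptr=4 lookahead=* remaining=[* ( id ) / id ) - id $]
Step 7: reduce F->num. Stack=[( T / F] ptr=4 lookahead=* remaining=[* ( id ) / id ) - id $]
Step 8: reduce T->T / F. Stack=[( T] ptr=4 lookahead=* remaining=[* ( id ) / id ) - id $]
Step 9: shift *. Stack=[( T *] ptr=5 lookahead=( remaining=[( id ) / id ) - id $]
Step 10: shift (. Stack=[( T * (] ptr=6 lookahead=id remaining=[id ) / id ) - id $]
Step 11: shift id. Stack=[( T * ( id] ptr=7 lookahead=) remaining=[) / id ) - id $]
Step 12: reduce F->id. Stack=[( T * ( F] ptr=7 lookahead=) remaining=[) / id ) - id $]
Step 13: reduce T->F. Stack=[( T * ( T] ptr=7 lookahead=) remaining=[) / id ) - id $]
Step 14: reduce E->T. Stack=[( T * ( E] ptr=7 lookahead=) remaining=[) / id ) - id $]
Step 15: shift ). Stack=[( T * ( E )] ptr=8 lookahead=/ remaining=[/ id ) - id $]
Step 16: reduce F->( E ). Stack=[( T * F] ptr=8 lookahead=/ remaining=[/ id ) - id $]
Step 17: reduce T->T * F. Stack=[( T] ptr=8 lookahead=/ remaining=[/ id ) - id $]
Step 18: shift /. Stack=[( T /] ptr=9 lookahead=id remaining=[id ) - id $]
Step 19: shift id. Stack=[( T / id] ptr=10 lookahead=) remaining=[) - id $]
Step 20: reduce F->id. Stack=[( T / F] ptr=10 lookahead=) remaining=[) - id $]
Step 21: reduce T->T / F. Stack=[( T] ptr=10 lookahead=) remaining=[) - id $]
Step 22: reduce E->T. Stack=[( E] ptr=10 lookahead=) remaining=[) - id $]
Step 23: shift ). Stack=[( E )] ptr=11 lookahead=- remaining=[- id $]
Step 24: reduce F->( E ). Stack=[F] ptr=11 lookahead=- remaining=[- id $]
Step 25: reduce T->F. Stack=[T] ptr=11 lookahead=- remaining=[- id $]
Step 26: reduce E->T. Stack=[E] ptr=11 lookahead=- remaining=[- id $]
Step 27: shift -. Stack=[E -] ptr=12 lookahead=id remaining=[id $]
Step 28: shift id. Stack=[E - id] ptr=13 lookahead=$ remaining=[$]
Step 29: reduce F->id. Stack=[E - F] ptr=13 lookahead=$ remaining=[$]
Step 30: reduce T->F. Stack=[E - T] ptr=13 lookahead=$ remaining=[$]
Step 31: reduce E->E - T. Stack=[E] ptr=13 lookahead=$ remaining=[$]
Step 32: accept. Stack=[E] ptr=13 lookahead=$ remaining=[$]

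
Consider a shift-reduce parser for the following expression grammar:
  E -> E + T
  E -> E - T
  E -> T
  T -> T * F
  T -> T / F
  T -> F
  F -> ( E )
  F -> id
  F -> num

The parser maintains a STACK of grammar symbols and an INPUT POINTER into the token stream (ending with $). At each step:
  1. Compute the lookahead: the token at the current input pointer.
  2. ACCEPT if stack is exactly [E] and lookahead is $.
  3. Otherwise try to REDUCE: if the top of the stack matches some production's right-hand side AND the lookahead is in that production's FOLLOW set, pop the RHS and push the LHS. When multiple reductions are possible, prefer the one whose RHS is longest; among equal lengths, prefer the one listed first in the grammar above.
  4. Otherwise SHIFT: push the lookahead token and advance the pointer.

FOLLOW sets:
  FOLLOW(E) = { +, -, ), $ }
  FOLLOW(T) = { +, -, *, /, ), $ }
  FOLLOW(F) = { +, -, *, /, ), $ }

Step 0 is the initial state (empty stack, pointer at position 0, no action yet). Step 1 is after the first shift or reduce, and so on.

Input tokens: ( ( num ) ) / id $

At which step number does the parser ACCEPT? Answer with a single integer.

Answer: 19

Derivation:
Step 1: shift (. Stack=[(] ptr=1 lookahead=( remaining=[( num ) ) / id $]
Step 2: shift (. Stack=[( (] ptr=2 lookahead=num remaining=[num ) ) / id $]
Step 3: shift num. Stack=[( ( num] ptr=3 lookahead=) remaining=[) ) / id $]
Step 4: reduce F->num. Stack=[( ( F] ptr=3 lookahead=) remaining=[) ) / id $]
Step 5: reduce T->F. Stack=[( ( T] ptr=3 lookahead=) remaining=[) ) / id $]
Step 6: reduce E->T. Stack=[( ( E] ptr=3 lookahead=) remaining=[) ) / id $]
Step 7: shift ). Stack=[( ( E )] ptr=4 lookahead=) remaining=[) / id $]
Step 8: reduce F->( E ). Stack=[( F] ptr=4 lookahead=) remaining=[) / id $]
Step 9: reduce T->F. Stack=[( T] ptr=4 lookahead=) remaining=[) / id $]
Step 10: reduce E->T. Stack=[( E] ptr=4 lookahead=) remaining=[) / id $]
Step 11: shift ). Stack=[( E )] ptr=5 lookahead=/ remaining=[/ id $]
Step 12: reduce F->( E ). Stack=[F] ptr=5 lookahead=/ remaining=[/ id $]
Step 13: reduce T->F. Stack=[T] ptr=5 lookahead=/ remaining=[/ id $]
Step 14: shift /. Stack=[T /] ptr=6 lookahead=id remaining=[id $]
Step 15: shift id. Stack=[T / id] ptr=7 lookahead=$ remaining=[$]
Step 16: reduce F->id. Stack=[T / F] ptr=7 lookahead=$ remaining=[$]
Step 17: reduce T->T / F. Stack=[T] ptr=7 lookahead=$ remaining=[$]
Step 18: reduce E->T. Stack=[E] ptr=7 lookahead=$ remaining=[$]
Step 19: accept. Stack=[E] ptr=7 lookahead=$ remaining=[$]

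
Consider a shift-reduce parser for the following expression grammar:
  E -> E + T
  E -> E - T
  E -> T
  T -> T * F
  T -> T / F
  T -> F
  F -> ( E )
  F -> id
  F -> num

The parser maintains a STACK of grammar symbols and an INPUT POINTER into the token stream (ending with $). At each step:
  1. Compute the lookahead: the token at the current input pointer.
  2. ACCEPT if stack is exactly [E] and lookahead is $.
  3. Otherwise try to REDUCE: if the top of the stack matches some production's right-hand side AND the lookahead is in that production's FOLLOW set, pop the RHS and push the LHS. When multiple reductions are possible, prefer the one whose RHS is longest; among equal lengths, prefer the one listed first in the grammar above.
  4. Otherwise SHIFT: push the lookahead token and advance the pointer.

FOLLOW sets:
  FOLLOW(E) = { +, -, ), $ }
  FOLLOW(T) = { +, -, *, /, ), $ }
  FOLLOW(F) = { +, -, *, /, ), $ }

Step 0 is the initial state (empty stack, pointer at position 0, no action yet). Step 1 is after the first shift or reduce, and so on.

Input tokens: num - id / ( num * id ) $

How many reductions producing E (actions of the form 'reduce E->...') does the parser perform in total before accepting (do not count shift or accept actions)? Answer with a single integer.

Answer: 3

Derivation:
Step 1: shift num. Stack=[num] ptr=1 lookahead=- remaining=[- id / ( num * id ) $]
Step 2: reduce F->num. Stack=[F] ptr=1 lookahead=- remaining=[- id / ( num * id ) $]
Step 3: reduce T->F. Stack=[T] ptr=1 lookahead=- remaining=[- id / ( num * id ) $]
Step 4: reduce E->T. Stack=[E] ptr=1 lookahead=- remaining=[- id / ( num * id ) $]
Step 5: shift -. Stack=[E -] ptr=2 lookahead=id remaining=[id / ( num * id ) $]
Step 6: shift id. Stack=[E - id] ptr=3 lookahead=/ remaining=[/ ( num * id ) $]
Step 7: reduce F->id. Stack=[E - F] ptr=3 lookahead=/ remaining=[/ ( num * id ) $]
Step 8: reduce T->F. Stack=[E - T] ptr=3 lookahead=/ remaining=[/ ( num * id ) $]
Step 9: shift /. Stack=[E - T /] ptr=4 lookahead=( remaining=[( num * id ) $]
Step 10: shift (. Stack=[E - T / (] ptr=5 lookahead=num remaining=[num * id ) $]
Step 11: shift num. Stack=[E - T / ( num] ptr=6 lookahead=* remaining=[* id ) $]
Step 12: reduce F->num. Stack=[E - T / ( F] ptr=6 lookahead=* remaining=[* id ) $]
Step 13: reduce T->F. Stack=[E - T / ( T] ptr=6 lookahead=* remaining=[* id ) $]
Step 14: shift *. Stack=[E - T / ( T *] ptr=7 lookahead=id remaining=[id ) $]
Step 15: shift id. Stack=[E - T / ( T * id] ptr=8 lookahead=) remaining=[) $]
Step 16: reduce F->id. Stack=[E - T / ( T * F] ptr=8 lookahead=) remaining=[) $]
Step 17: reduce T->T * F. Stack=[E - T / ( T] ptr=8 lookahead=) remaining=[) $]
Step 18: reduce E->T. Stack=[E - T / ( E] ptr=8 lookahead=) remaining=[) $]
Step 19: shift ). Stack=[E - T / ( E )] ptr=9 lookahead=$ remaining=[$]
Step 20: reduce F->( E ). Stack=[E - T / F] ptr=9 lookahead=$ remaining=[$]
Step 21: reduce T->T / F. Stack=[E - T] ptr=9 lookahead=$ remaining=[$]
Step 22: reduce E->E - T. Stack=[E] ptr=9 lookahead=$ remaining=[$]
Step 23: accept. Stack=[E] ptr=9 lookahead=$ remaining=[$]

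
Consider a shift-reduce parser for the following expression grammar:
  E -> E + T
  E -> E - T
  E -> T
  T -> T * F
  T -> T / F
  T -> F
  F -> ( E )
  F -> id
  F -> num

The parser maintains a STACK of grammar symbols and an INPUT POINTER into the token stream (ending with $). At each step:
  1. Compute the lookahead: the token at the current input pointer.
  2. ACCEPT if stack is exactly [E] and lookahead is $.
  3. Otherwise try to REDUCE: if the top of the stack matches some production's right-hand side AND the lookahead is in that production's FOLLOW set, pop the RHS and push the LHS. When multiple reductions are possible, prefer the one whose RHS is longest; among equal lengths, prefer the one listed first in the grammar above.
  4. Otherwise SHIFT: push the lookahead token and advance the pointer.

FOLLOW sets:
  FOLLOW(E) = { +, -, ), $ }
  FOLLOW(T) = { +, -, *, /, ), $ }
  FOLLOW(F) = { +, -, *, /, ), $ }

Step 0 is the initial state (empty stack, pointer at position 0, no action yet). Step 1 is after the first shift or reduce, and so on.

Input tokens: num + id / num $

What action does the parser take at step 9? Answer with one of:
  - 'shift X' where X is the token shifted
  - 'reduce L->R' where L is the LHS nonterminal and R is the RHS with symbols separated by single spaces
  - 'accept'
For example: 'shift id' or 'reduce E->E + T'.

Answer: shift /

Derivation:
Step 1: shift num. Stack=[num] ptr=1 lookahead=+ remaining=[+ id / num $]
Step 2: reduce F->num. Stack=[F] ptr=1 lookahead=+ remaining=[+ id / num $]
Step 3: reduce T->F. Stack=[T] ptr=1 lookahead=+ remaining=[+ id / num $]
Step 4: reduce E->T. Stack=[E] ptr=1 lookahead=+ remaining=[+ id / num $]
Step 5: shift +. Stack=[E +] ptr=2 lookahead=id remaining=[id / num $]
Step 6: shift id. Stack=[E + id] ptr=3 lookahead=/ remaining=[/ num $]
Step 7: reduce F->id. Stack=[E + F] ptr=3 lookahead=/ remaining=[/ num $]
Step 8: reduce T->F. Stack=[E + T] ptr=3 lookahead=/ remaining=[/ num $]
Step 9: shift /. Stack=[E + T /] ptr=4 lookahead=num remaining=[num $]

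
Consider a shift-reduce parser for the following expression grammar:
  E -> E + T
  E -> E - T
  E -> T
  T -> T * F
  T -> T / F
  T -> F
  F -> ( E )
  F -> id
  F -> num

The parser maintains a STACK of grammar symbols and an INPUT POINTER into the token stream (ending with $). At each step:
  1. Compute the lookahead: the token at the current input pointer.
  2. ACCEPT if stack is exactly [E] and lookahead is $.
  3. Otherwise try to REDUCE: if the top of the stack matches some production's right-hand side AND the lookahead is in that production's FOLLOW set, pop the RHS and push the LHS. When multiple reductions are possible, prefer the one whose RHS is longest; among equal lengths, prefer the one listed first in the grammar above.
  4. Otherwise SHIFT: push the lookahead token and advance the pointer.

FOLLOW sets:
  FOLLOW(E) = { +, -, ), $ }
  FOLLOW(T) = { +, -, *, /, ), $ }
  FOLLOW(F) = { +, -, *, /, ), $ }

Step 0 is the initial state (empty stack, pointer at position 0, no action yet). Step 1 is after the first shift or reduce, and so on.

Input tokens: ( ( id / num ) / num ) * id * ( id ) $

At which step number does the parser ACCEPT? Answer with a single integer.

Answer: 36

Derivation:
Step 1: shift (. Stack=[(] ptr=1 lookahead=( remaining=[( id / num ) / num ) * id * ( id ) $]
Step 2: shift (. Stack=[( (] ptr=2 lookahead=id remaining=[id / num ) / num ) * id * ( id ) $]
Step 3: shift id. Stack=[( ( id] ptr=3 lookahead=/ remaining=[/ num ) / num ) * id * ( id ) $]
Step 4: reduce F->id. Stack=[( ( F] ptr=3 lookahead=/ remaining=[/ num ) / num ) * id * ( id ) $]
Step 5: reduce T->F. Stack=[( ( T] ptr=3 lookahead=/ remaining=[/ num ) / num ) * id * ( id ) $]
Step 6: shift /. Stack=[( ( T /] ptr=4 lookahead=num remaining=[num ) / num ) * id * ( id ) $]
Step 7: shift num. Stack=[( ( T / num] ptr=5 lookahead=) remaining=[) / num ) * id * ( id ) $]
Step 8: reduce F->num. Stack=[( ( T / F] ptr=5 lookahead=) remaining=[) / num ) * id * ( id ) $]
Step 9: reduce T->T / F. Stack=[( ( T] ptr=5 lookahead=) remaining=[) / num ) * id * ( id ) $]
Step 10: reduce E->T. Stack=[( ( E] ptr=5 lookahead=) remaining=[) / num ) * id * ( id ) $]
Step 11: shift ). Stack=[( ( E )] ptr=6 lookahead=/ remaining=[/ num ) * id * ( id ) $]
Step 12: reduce F->( E ). Stack=[( F] ptr=6 lookahead=/ remaining=[/ num ) * id * ( id ) $]
Step 13: reduce T->F. Stack=[( T] ptr=6 lookahead=/ remaining=[/ num ) * id * ( id ) $]
Step 14: shift /. Stack=[( T /] ptr=7 lookahead=num remaining=[num ) * id * ( id ) $]
Step 15: shift num. Stack=[( T / num] ptr=8 lookahead=) remaining=[) * id * ( id ) $]
Step 16: reduce F->num. Stack=[( T / F] ptr=8 lookahead=) remaining=[) * id * ( id ) $]
Step 17: reduce T->T / F. Stack=[( T] ptr=8 lookahead=) remaining=[) * id * ( id ) $]
Step 18: reduce E->T. Stack=[( E] ptr=8 lookahead=) remaining=[) * id * ( id ) $]
Step 19: shift ). Stack=[( E )] ptr=9 lookahead=* remaining=[* id * ( id ) $]
Step 20: reduce F->( E ). Stack=[F] ptr=9 lookahead=* remaining=[* id * ( id ) $]
Step 21: reduce T->F. Stack=[T] ptr=9 lookahead=* remaining=[* id * ( id ) $]
Step 22: shift *. Stack=[T *] ptr=10 lookahead=id remaining=[id * ( id ) $]
Step 23: shift id. Stack=[T * id] ptr=11 lookahead=* remaining=[* ( id ) $]
Step 24: reduce F->id. Stack=[T * F] ptr=11 lookahead=* remaining=[* ( id ) $]
Step 25: reduce T->T * F. Stack=[T] ptr=11 lookahead=* remaining=[* ( id ) $]
Step 26: shift *. Stack=[T *] ptr=12 lookahead=( remaining=[( id ) $]
Step 27: shift (. Stack=[T * (] ptr=13 lookahead=id remaining=[id ) $]
Step 28: shift id. Stack=[T * ( id] ptr=14 lookahead=) remaining=[) $]
Step 29: reduce F->id. Stack=[T * ( F] ptr=14 lookahead=) remaining=[) $]
Step 30: reduce T->F. Stack=[T * ( T] ptr=14 lookahead=) remaining=[) $]
Step 31: reduce E->T. Stack=[T * ( E] ptr=14 lookahead=) remaining=[) $]
Step 32: shift ). Stack=[T * ( E )] ptr=15 lookahead=$ remaining=[$]
Step 33: reduce F->( E ). Stack=[T * F] ptr=15 lookahead=$ remaining=[$]
Step 34: reduce T->T * F. Stack=[T] ptr=15 lookahead=$ remaining=[$]
Step 35: reduce E->T. Stack=[E] ptr=15 lookahead=$ remaining=[$]
Step 36: accept. Stack=[E] ptr=15 lookahead=$ remaining=[$]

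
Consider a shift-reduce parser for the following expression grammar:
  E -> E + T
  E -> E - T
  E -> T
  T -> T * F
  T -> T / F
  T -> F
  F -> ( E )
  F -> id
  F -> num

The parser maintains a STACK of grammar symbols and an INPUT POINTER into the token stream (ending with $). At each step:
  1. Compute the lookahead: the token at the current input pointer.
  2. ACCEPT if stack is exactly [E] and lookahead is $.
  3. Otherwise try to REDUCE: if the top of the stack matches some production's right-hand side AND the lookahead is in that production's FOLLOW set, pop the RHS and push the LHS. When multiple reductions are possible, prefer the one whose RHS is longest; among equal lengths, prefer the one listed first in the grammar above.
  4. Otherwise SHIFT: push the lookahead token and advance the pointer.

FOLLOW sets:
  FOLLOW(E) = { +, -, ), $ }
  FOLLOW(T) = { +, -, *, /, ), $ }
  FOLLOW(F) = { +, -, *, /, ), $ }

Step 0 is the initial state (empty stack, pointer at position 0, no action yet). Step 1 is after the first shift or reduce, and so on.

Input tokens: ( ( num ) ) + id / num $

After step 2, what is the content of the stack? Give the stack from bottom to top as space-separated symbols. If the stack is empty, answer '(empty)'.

Step 1: shift (. Stack=[(] ptr=1 lookahead=( remaining=[( num ) ) + id / num $]
Step 2: shift (. Stack=[( (] ptr=2 lookahead=num remaining=[num ) ) + id / num $]

Answer: ( (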